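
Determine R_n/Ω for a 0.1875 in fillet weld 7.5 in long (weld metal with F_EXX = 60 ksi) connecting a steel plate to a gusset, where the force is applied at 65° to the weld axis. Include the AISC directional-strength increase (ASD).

R_n/Ω ≈ 25.6 kip

t_e = 0.707 × 0.1875 = 0.1326 in; A_we = 0.1326 × 7.5 = 0.9942 in².
Directional factor: 1.0 + 0.5 sin^1.5(65°) = 1.431.
F_nw = 0.6 × 60 × 1.431 = 51.53 ksi.
R_n/Ω = (51.53 × 0.9942) / 2.0 = 25.62 kip.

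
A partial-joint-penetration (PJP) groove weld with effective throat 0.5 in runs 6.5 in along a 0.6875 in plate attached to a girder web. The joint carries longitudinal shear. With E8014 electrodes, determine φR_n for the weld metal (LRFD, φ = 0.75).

φR_n ≈ 117 kip

E80XX → F_EXX = 80 ksi.
Effective throat (given) t_e = 0.5 in.
A_we = 0.5 × 6.5 = 3.25 in².
F_nw = 0.6 F_EXX = 48 ksi.
φR_n = 0.75 × 48 × 3.25 = 117 kip.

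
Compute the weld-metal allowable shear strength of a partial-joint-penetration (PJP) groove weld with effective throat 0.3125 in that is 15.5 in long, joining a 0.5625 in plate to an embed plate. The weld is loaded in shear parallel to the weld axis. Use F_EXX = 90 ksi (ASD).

R_n/Ω ≈ 131 kip

Effective throat (given) t_e = 0.3125 in.
A_we = 0.3125 × 15.5 = 4.844 in².
F_nw = 0.6 F_EXX = 54 ksi.
R_n/Ω = (54 × 4.844) / 2.0 = 130.8 kip.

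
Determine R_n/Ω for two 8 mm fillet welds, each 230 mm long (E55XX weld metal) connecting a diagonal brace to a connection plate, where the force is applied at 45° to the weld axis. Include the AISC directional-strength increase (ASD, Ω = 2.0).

R_n/Ω ≈ 557 kN

E55XX → F_EXX = 550 MPa.
t_e = 0.707 × 8 = 5.656 mm; A_we = 5.656 × 460 = 2602 mm².
Directional factor: 1.0 + 0.5 sin^1.5(45°) = 1.297.
F_nw = 0.6 × 550 × 1.297 = 428.1 MPa.
R_n/Ω = (428.1 × 2602) / 2.0 × 10⁻³ = 556.9 kN.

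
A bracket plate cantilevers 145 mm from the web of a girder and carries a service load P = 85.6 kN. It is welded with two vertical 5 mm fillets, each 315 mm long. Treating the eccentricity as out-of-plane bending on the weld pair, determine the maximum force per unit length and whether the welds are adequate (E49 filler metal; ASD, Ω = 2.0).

f_max ≈ 399 N/mm; adequate

E49XX → F_EXX = 490 MPa.
L_w = 2 × 315 = 630 mm; section modulus (unit throat) S = 2 × L²/6 = 33080 mm².
Direct shear f_v = P/L_w = 85.6×10³/630 = 135.9 N/mm.
Moment M = P × e = 85.6×10³ × 145 = 12412000 N·mm; bending f_b = M/S = 375.3 N/mm.
f_max = √(f_v² + f_b²) = √(135.9² + 375.3²) = 399.1 N/mm.
r_n/Ω = (1/2.0) × 0.6 × 490 × (0.707 × 5) = 519.6 N/mm → adequate.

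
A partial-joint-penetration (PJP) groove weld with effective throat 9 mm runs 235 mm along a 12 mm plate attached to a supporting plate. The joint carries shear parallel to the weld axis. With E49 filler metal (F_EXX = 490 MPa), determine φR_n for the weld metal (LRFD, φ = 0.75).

φR_n ≈ 466 kN

Effective throat (given) t_e = 9 mm.
A_we = 9 × 235 = 2115 mm².
F_nw = 0.6 F_EXX = 294 MPa.
φR_n = 0.75 × 294 × 2115 × 10⁻³ = 466.4 kN.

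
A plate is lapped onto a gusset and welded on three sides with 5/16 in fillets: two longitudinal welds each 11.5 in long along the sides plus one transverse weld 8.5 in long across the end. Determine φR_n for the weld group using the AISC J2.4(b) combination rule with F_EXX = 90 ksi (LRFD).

t_e = 0.707 × 0.3125 = 0.2209 in.
R_nwl = 0.6 × 90 × 0.2209 × 23 = 274.4 kip (longitudinal, 2 welds).
R_nwt = 0.6 × 90 × 0.2209 × 8.5 = 101.4 kip (transverse, base value).
(i) R_nwl + R_nwt = 375.8 kip; (ii) 0.85 R_nwl + 1.5 R_nwt = 385.4 kip.
R_n = max = 385.4 kip [governs: (ii)]; φR_n = 289 kip.

φR_n ≈ 289 kip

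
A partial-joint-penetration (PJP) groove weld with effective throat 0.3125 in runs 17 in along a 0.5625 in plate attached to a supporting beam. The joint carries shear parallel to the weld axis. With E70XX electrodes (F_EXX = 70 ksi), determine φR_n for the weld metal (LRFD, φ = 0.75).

Effective throat (given) t_e = 0.3125 in.
A_we = 0.3125 × 17 = 5.312 in².
F_nw = 0.6 F_EXX = 42 ksi.
φR_n = 0.75 × 42 × 5.312 = 167.3 kips.

φR_n ≈ 167 kips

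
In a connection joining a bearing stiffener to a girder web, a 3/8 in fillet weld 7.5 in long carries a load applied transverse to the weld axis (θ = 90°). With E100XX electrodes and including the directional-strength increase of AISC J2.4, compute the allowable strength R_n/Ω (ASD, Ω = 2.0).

R_n/Ω ≈ 89.5 kip

E100XX → F_EXX = 100 ksi.
t_e = 0.707 × 0.375 = 0.2651 in; A_we = 0.2651 × 7.5 = 1.988 in².
Directional factor: 1.0 + 0.5 sin^1.5(90°) = 1.5.
F_nw = 0.6 × 100 × 1.5 = 90 ksi.
R_n/Ω = (90 × 1.988) / 2.0 = 89.48 kip.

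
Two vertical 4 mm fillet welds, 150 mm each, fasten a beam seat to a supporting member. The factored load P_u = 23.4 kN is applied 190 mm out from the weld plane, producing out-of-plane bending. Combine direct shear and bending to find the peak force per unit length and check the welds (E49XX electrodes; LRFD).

f_max ≈ 598 N/mm; adequate

E49XX → F_EXX = 490 MPa.
L_w = 2 × 150 = 300 mm; section modulus (unit throat) S = 2 × L²/6 = 7500 mm².
Direct shear f_v = P/L_w = 23.4×10³/300 = 78 N/mm.
Moment M = P × e = 23.4×10³ × 190 = 4446000 N·mm; bending f_b = M/S = 592.8 N/mm.
f_max = √(f_v² + f_b²) = √(78² + 592.8²) = 597.9 N/mm.
φr_n = 0.75 × 0.6 × 490 × (0.707 × 4) = 623.6 N/mm → adequate.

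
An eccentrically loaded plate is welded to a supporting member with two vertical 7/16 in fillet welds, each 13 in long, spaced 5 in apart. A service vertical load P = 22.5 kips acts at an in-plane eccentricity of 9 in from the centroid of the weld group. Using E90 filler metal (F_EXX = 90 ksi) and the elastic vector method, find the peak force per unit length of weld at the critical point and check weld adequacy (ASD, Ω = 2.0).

Total weld length L_w = 26 in. Treat welds as unit-width lines.
Polar moment about centroid: J = 2[d³/12 + d(b/2)²] = 2[13³/12 + 13×2.5²] = 528.7 in³.
Direct shear f_v = P/L_w = 22.5 / 26 = 0.8654 kip/in (vertical).
Torsion M = P·e = 22.5 × 9 = 202.5 kip·in.
Critical point at (x, y) = (2.5, 6.5) from centroid. f_tx = M·y/J = 2.49 kip/in; f_ty = M·x/J = 0.9576 kip/in.
Resultant f_max = √[f_tx² + (f_v + f_ty)²] = √[2.49² + (0.8654 + 0.9576)²] = 3.086 kip/in.
Capacity per unit length: r_n/Ω = (1/2.0) × 0.6 × 90 × (0.707 × 0.4375) = 8.351 kip/in.
3.086 ≤ 8.351 → adequate.

f_max ≈ 3.09 kip/in; adequate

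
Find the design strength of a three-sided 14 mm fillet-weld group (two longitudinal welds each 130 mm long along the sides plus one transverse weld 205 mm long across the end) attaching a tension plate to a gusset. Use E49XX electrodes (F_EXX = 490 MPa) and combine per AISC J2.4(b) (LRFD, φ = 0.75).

φR_n ≈ 1150 kN

t_e = 0.707 × 14 = 9.898 mm.
R_nwl = 0.6 × 490 × 9.898 × 260 × 10⁻³ = 756.6 kN (longitudinal, 2 welds).
R_nwt = 0.6 × 490 × 9.898 × 205 × 10⁻³ = 596.6 kN (transverse, base value).
(i) R_nwl + R_nwt = 1353 kN; (ii) 0.85 R_nwl + 1.5 R_nwt = 1538 kN.
R_n = max = 1538 kN [governs: (ii)]; φR_n = 1153 kN.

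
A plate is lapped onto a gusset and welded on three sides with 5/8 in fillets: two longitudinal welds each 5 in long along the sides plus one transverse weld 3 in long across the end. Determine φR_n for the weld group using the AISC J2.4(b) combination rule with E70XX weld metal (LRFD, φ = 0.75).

φR_n ≈ 181 kip

E70XX → F_EXX = 70 ksi.
t_e = 0.707 × 0.625 = 0.4419 in.
R_nwl = 0.6 × 70 × 0.4419 × 10 = 185.6 kip (longitudinal, 2 welds).
R_nwt = 0.6 × 70 × 0.4419 × 3 = 55.68 kip (transverse, base value).
(i) R_nwl + R_nwt = 241.3 kip; (ii) 0.85 R_nwl + 1.5 R_nwt = 241.3 kip.
R_n = max = 241.3 kip [governs: (ii)]; φR_n = 180.9 kip.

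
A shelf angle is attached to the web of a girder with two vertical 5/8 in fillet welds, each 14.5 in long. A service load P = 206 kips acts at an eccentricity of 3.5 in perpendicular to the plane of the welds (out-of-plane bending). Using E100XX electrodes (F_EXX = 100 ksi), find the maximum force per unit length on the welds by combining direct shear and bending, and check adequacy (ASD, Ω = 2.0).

f_max ≈ 12.5 kip/in; adequate

L_w = 2 × 14.5 = 29 in; section modulus (unit throat) S = 2 × L²/6 = 70.08 in².
Direct shear f_v = P/L_w = 206/29 = 7.103 kip/in.
Moment M = P × e = 206 × 3.5 = 721 kip·in; bending f_b = M/S = 10.29 kip/in.
f_max = √(f_v² + f_b²) = √(7.103² + 10.29²) = 12.5 kip/in.
r_n/Ω = (1/2.0) × 0.6 × 100 × (0.707 × 0.625) = 13.26 kip/in → adequate.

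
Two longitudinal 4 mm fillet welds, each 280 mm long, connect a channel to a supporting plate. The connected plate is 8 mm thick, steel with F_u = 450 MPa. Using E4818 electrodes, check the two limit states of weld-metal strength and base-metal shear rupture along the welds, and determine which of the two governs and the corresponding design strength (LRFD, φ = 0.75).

φR_n ≈ 342 kN (weld metal governs)

E48XX → F_EXX = 480 MPa.
t_e = 0.707 × 4 = 2.828 mm; L = 560 mm.
Weld metal: φR_n = 0.75 × 0.6 × 480 × 2.828 × 560 × 10⁻³ = 342.1 kN.
Base metal (shear rupture): φR_n = 0.75 × 0.6 × 450 × 8 × 560 × 10⁻³ = 907.2 kN.
Governing: weld metal.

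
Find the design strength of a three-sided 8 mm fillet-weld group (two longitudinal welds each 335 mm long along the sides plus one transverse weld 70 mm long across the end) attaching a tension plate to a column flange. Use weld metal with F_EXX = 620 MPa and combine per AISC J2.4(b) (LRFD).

φR_n ≈ 1170 kN

t_e = 0.707 × 8 = 5.656 mm.
R_nwl = 0.6 × 620 × 5.656 × 670 × 10⁻³ = 1410 kN (longitudinal, 2 welds).
R_nwt = 0.6 × 620 × 5.656 × 70 × 10⁻³ = 147.3 kN (transverse, base value).
(i) R_nwl + R_nwt = 1557 kN; (ii) 0.85 R_nwl + 1.5 R_nwt = 1419 kN.
R_n = max = 1557 kN [governs: (i)]; φR_n = 1168 kN.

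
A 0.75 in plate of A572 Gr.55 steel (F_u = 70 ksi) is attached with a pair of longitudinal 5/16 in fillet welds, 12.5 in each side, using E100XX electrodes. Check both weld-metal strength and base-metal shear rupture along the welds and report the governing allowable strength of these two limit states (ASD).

E100XX → F_EXX = 100 ksi.
t_e = 0.707 × 0.3125 = 0.2209 in; L = 25 in.
Weld metal: R_n/Ω = (1/2.0) × 0.6 × 100 × 0.2209 × 25 = 165.7 kip.
Base metal (shear rupture): R_n/Ω = (1/2.0) × 0.6 × 70 × 0.75 × 25 = 393.8 kip.
Governing: weld metal.

R_n/Ω ≈ 166 kip (weld metal governs)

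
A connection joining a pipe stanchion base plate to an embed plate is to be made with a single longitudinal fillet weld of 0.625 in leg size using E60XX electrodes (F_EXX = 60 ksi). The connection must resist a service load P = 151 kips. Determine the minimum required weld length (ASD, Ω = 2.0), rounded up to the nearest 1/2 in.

L = 19 in

Throat t_e = 0.707 × 0.625 = 0.4419 in.
r_n/Ω = (0.6 × 60 × 0.4419) / 2.0 = 7.954 kip/in.
L_req = P / (r_n/Ω) = 151 / 7.954 = 18.98 in total.
Round up → use L = 19 in.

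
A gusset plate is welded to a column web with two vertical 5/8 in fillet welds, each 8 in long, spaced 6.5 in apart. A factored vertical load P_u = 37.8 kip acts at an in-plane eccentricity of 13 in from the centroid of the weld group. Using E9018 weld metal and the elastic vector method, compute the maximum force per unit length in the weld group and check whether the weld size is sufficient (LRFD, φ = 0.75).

f_max ≈ 11.6 kip/in; adequate

E90XX → F_EXX = 90 ksi.
Total weld length L_w = 16 in. Treat welds as unit-width lines.
Polar moment about centroid: J = 2[d³/12 + d(b/2)²] = 2[8³/12 + 8×3.25²] = 254.3 in³.
Direct shear f_v = P/L_w = 37.8 / 16 = 2.362 kip/in (vertical).
Torsion M = P·e = 37.8 × 13 = 491.4 kip·in.
Critical point at (x, y) = (3.25, 4) from centroid. f_tx = M·y/J = 7.728 kip/in; f_ty = M·x/J = 6.279 kip/in.
Resultant f_max = √[f_tx² + (f_v + f_ty)²] = √[7.728² + (2.362 + 6.279)²] = 11.59 kip/in.
Capacity per unit length: φr_n = 0.75 × 0.6 × 90 × (0.707 × 0.625) = 17.9 kip/in.
11.59 ≤ 17.9 → adequate.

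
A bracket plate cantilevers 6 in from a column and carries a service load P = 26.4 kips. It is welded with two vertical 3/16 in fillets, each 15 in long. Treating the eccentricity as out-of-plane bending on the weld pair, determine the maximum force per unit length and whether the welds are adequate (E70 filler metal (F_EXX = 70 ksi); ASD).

f_max ≈ 2.29 kip/in; adequate

L_w = 2 × 15 = 30 in; section modulus (unit throat) S = 2 × L²/6 = 75 in².
Direct shear f_v = P/L_w = 26.4/30 = 0.88 kip/in.
Moment M = P × e = 26.4 × 6 = 158.4 kip·in; bending f_b = M/S = 2.112 kip/in.
f_max = √(f_v² + f_b²) = √(0.88² + 2.112²) = 2.288 kip/in.
r_n/Ω = (1/2.0) × 0.6 × 70 × (0.707 × 0.1875) = 2.784 kip/in → adequate.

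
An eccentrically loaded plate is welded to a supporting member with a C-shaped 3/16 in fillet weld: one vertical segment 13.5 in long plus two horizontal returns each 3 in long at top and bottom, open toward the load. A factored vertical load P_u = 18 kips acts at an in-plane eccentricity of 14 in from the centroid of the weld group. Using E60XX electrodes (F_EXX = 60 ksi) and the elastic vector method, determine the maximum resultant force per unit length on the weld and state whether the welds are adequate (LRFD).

f_max ≈ 4.11 kip/in; NOT adequate

Total weld length L_w = 19.5 in. Treat welds as unit-width lines.
Centroid: x̄ = 2×3×1.5 / 19.5 = 0.4615 in from the vertical weld.
Polar moment about centroid: J = I_x + I_y = [13.5³/12 + 2×3×6.75²] + [13.5×0.4615² + 2(3³/12 + 3×1.038²)] = 492.3 in³.
Direct shear f_v = P/L_w = 18 / 19.5 = 0.9231 kip/in (vertical).
Torsion M = P·e = 18 × 14 = 252 kip·in.
Critical point at (x, y) = (2.538, 6.75) from centroid. f_tx = M·y/J = 3.456 kip/in; f_ty = M·x/J = 1.3 kip/in.
Resultant f_max = √[f_tx² + (f_v + f_ty)²] = √[3.456² + (0.9231 + 1.3)²] = 4.109 kip/in.
Capacity per unit length: φr_n = 0.75 × 0.6 × 60 × (0.707 × 0.1875) = 3.579 kip/in.
4.109 > 3.579 → NOT adequate.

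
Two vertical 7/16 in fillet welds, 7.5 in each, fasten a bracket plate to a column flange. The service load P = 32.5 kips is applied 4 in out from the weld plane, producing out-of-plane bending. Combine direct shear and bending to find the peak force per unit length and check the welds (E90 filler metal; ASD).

E90XX → F_EXX = 90 ksi.
L_w = 2 × 7.5 = 15 in; section modulus (unit throat) S = 2 × L²/6 = 18.75 in².
Direct shear f_v = P/L_w = 32.5/15 = 2.167 kip/in.
Moment M = P × e = 32.5 × 4 = 130 kip·in; bending f_b = M/S = 6.933 kip/in.
f_max = √(f_v² + f_b²) = √(2.167² + 6.933²) = 7.264 kip/in.
r_n/Ω = (1/2.0) × 0.6 × 90 × (0.707 × 0.4375) = 8.351 kip/in → adequate.

f_max ≈ 7.26 kip/in; adequate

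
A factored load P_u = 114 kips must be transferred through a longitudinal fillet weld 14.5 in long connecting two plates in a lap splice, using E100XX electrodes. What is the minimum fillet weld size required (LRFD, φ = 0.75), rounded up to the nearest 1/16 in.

w = 1/4 in

E100XX → F_EXX = 100 ksi.
Total weld length L = 14.5 in.
Required throat t_e = P_u / (φ × 0.6 F_EXX × L) = 114 / (0.75 × 0.6 × 100 × 14.5) = 0.1747 in.
Required leg w = t_e / 0.707 = 0.2471 in → use 1/4 in.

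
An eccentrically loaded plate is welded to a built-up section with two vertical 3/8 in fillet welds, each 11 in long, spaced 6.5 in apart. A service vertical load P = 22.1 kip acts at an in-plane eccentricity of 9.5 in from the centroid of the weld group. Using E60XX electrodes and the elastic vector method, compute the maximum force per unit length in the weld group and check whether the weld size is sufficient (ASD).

f_max ≈ 3.57 kip/in; adequate

E60XX → F_EXX = 60 ksi.
Total weld length L_w = 22 in. Treat welds as unit-width lines.
Polar moment about centroid: J = 2[d³/12 + d(b/2)²] = 2[11³/12 + 11×3.25²] = 454.2 in³.
Direct shear f_v = P/L_w = 22.1 / 22 = 1.005 kip/in (vertical).
Torsion M = P·e = 22.1 × 9.5 = 209.95 kip·in.
Critical point at (x, y) = (3.25, 5.5) from centroid. f_tx = M·y/J = 2.542 kip/in; f_ty = M·x/J = 1.502 kip/in.
Resultant f_max = √[f_tx² + (f_v + f_ty)²] = √[2.542² + (1.005 + 1.502)²] = 3.57 kip/in.
Capacity per unit length: r_n/Ω = (1/2.0) × 0.6 × 60 × (0.707 × 0.375) = 4.772 kip/in.
3.57 ≤ 4.772 → adequate.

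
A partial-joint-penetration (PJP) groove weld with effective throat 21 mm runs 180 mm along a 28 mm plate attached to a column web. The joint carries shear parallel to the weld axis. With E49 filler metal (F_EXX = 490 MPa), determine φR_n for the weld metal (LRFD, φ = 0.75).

φR_n ≈ 833 kN

Effective throat (given) t_e = 21 mm.
A_we = 21 × 180 = 3780 mm².
F_nw = 0.6 F_EXX = 294 MPa.
φR_n = 0.75 × 294 × 3780 × 10⁻³ = 833.5 kN.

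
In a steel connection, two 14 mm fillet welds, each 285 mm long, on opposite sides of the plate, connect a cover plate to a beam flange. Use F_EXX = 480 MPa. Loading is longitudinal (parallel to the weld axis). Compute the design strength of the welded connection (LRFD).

φR_n ≈ 1220 kN

Effective throat t_e = 0.707 × 14 = 9.898 mm.
Total length L = 570 mm; A_we = 9.898 × 570 = 5642 mm².
F_nw = 0.6 F_EXX = 0.6 × 480 = 288 MPa.
φR_n = 0.75 × 288 × 5642 × 10⁻³ = 1219 kN.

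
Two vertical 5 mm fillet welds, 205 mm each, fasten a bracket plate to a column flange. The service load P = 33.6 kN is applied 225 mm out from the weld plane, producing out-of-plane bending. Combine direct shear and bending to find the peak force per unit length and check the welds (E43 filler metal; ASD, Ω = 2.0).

E43XX → F_EXX = 430 MPa.
L_w = 2 × 205 = 410 mm; section modulus (unit throat) S = 2 × L²/6 = 14010 mm².
Direct shear f_v = P/L_w = 33.6×10³/410 = 81.95 N/mm.
Moment M = P × e = 33.6×10³ × 225 = 7560000 N·mm; bending f_b = M/S = 539.7 N/mm.
f_max = √(f_v² + f_b²) = √(81.95² + 539.7²) = 545.9 N/mm.
r_n/Ω = (1/2.0) × 0.6 × 430 × (0.707 × 5) = 456 N/mm → NOT adequate.

f_max ≈ 546 N/mm; NOT adequate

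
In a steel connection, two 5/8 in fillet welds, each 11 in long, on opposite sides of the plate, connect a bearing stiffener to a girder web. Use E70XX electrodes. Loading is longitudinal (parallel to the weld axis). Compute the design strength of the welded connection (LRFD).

φR_n ≈ 306 kips

E70XX → F_EXX = 70 ksi.
Effective throat t_e = 0.707 × 0.625 = 0.4419 in.
Total length L = 22 in; A_we = 0.4419 × 22 = 9.721 in².
F_nw = 0.6 F_EXX = 0.6 × 70 = 42 ksi.
φR_n = 0.75 × 42 × 9.721 = 306.2 kips.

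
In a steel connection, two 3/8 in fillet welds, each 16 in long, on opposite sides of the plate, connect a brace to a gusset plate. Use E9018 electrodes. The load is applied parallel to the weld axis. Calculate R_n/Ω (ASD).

E90XX → F_EXX = 90 ksi.
Effective throat t_e = 0.707 × 0.375 = 0.2651 in.
Total length L = 32 in; A_we = 0.2651 × 32 = 8.484 in².
F_nw = 0.6 F_EXX = 0.6 × 90 = 54 ksi.
R_n = 54 × 8.484 = 458.1 kips; R_n/Ω = 458.1/2.0 = 229.1 kips.

R_n/Ω ≈ 229 kips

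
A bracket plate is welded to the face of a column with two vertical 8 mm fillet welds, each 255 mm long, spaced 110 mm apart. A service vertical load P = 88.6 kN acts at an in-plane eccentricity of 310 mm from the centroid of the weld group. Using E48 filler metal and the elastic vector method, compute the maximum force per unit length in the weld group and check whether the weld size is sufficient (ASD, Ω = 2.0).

f_max ≈ 968 N/mm; NOT adequate

E48XX → F_EXX = 480 MPa.
Total weld length L_w = 510 mm. Treat welds as unit-width lines.
Polar moment about centroid: J = 2[d³/12 + d(b/2)²] = 2[255³/12 + 255×55²] = 4306000 mm³.
Direct shear f_v = P/L_w = 88.6×10³ / 510 = 173.7 N/mm (vertical).
Torsion M = P·e = 88.6×10³ × 310 = 27466000 N·mm.
Critical point at (x, y) = (55, 127.5) from centroid. f_tx = M·y/J = 813.2 N/mm; f_ty = M·x/J = 350.8 N/mm.
Resultant f_max = √[f_tx² + (f_v + f_ty)²] = √[813.2² + (173.7 + 350.8)²] = 967.7 N/mm.
Capacity per unit length: r_n/Ω = (1/2.0) × 0.6 × 480 × (0.707 × 8) = 814.5 N/mm.
967.7 > 814.5 → NOT adequate.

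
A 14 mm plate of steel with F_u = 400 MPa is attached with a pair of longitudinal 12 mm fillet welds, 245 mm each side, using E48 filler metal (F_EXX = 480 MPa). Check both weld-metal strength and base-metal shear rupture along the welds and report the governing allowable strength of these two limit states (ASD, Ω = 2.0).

t_e = 0.707 × 12 = 8.484 mm; L = 490 mm.
Weld metal: R_n/Ω = (1/2.0) × 0.6 × 480 × 8.484 × 490 × 10⁻³ = 598.6 kN.
Base metal (shear rupture): R_n/Ω = (1/2.0) × 0.6 × 400 × 14 × 490 × 10⁻³ = 823.2 kN.
Governing: weld metal.

R_n/Ω ≈ 599 kN (weld metal governs)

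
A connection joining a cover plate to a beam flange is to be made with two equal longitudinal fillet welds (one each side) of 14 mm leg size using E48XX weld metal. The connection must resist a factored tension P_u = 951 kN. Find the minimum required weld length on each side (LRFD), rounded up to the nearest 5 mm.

L = 225 mm on each side

E48XX → F_EXX = 480 MPa.
Throat t_e = 0.707 × 14 = 9.898 mm.
φr_n = 0.75 × 0.6 × 480 × 9.898 × 10⁻³ = 2.138 kN/mm.
L_req = P_u / φr_n = 951 / 2.138 = 444.8 mm total.
Per side: 444.8 / 2 = 222.4 mm.
Round up → use L = 225 mm on each side.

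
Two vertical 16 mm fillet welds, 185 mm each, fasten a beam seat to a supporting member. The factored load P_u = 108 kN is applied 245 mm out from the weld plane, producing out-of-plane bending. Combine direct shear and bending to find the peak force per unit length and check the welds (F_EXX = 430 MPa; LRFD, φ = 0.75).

f_max ≈ 2340 N/mm; NOT adequate

L_w = 2 × 185 = 370 mm; section modulus (unit throat) S = 2 × L²/6 = 11410 mm².
Direct shear f_v = P/L_w = 108×10³/370 = 291.9 N/mm.
Moment M = P × e = 108×10³ × 245 = 26460000 N·mm; bending f_b = M/S = 2319 N/mm.
f_max = √(f_v² + f_b²) = √(291.9² + 2319²) = 2338 N/mm.
φr_n = 0.75 × 0.6 × 430 × (0.707 × 16) = 2189 N/mm → NOT adequate.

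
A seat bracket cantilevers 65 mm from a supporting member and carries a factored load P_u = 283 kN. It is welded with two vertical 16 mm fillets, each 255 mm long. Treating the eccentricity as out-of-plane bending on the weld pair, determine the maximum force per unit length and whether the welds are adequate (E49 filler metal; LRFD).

f_max ≈ 1010 N/mm; adequate

E49XX → F_EXX = 490 MPa.
L_w = 2 × 255 = 510 mm; section modulus (unit throat) S = 2 × L²/6 = 21680 mm².
Direct shear f_v = P/L_w = 283×10³/510 = 554.9 N/mm.
Moment M = P × e = 283×10³ × 65 = 18395000 N·mm; bending f_b = M/S = 848.7 N/mm.
f_max = √(f_v² + f_b²) = √(554.9² + 848.7²) = 1014 N/mm.
φr_n = 0.75 × 0.6 × 490 × (0.707 × 16) = 2494 N/mm → adequate.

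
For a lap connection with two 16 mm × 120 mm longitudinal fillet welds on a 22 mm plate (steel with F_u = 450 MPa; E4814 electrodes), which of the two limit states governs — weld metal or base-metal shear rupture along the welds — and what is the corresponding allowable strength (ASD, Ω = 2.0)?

R_n/Ω ≈ 391 kN (weld metal governs)

E48XX → F_EXX = 480 MPa.
t_e = 0.707 × 16 = 11.31 mm; L = 240 mm.
Weld metal: R_n/Ω = (1/2.0) × 0.6 × 480 × 11.31 × 240 × 10⁻³ = 390.9 kN.
Base metal (shear rupture): R_n/Ω = (1/2.0) × 0.6 × 450 × 22 × 240 × 10⁻³ = 712.8 kN.
Governing: weld metal.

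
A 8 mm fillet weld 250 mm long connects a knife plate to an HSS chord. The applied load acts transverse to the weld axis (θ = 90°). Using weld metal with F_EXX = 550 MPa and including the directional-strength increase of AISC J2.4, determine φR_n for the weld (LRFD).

t_e = 0.707 × 8 = 5.656 mm; A_we = 5.656 × 250 = 1414 mm².
Directional factor: 1.0 + 0.5 sin^1.5(90°) = 1.5.
F_nw = 0.6 × 550 × 1.5 = 495 MPa.
φR_n = 0.75 × 495 × 1414 × 10⁻³ = 524.9 kN.

φR_n ≈ 525 kN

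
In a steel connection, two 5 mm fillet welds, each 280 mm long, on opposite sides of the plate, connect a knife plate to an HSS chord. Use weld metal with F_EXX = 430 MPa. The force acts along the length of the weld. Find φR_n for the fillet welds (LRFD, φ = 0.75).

Effective throat t_e = 0.707 × 5 = 3.535 mm.
Total length L = 560 mm; A_we = 3.535 × 560 = 1980 mm².
F_nw = 0.6 F_EXX = 0.6 × 430 = 258 MPa.
φR_n = 0.75 × 258 × 1980 × 10⁻³ = 383.1 kN.

φR_n ≈ 383 kN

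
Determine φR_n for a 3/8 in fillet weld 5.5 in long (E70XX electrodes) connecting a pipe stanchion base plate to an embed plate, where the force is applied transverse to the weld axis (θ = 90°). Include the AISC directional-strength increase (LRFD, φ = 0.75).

φR_n ≈ 68.9 kips

E70XX → F_EXX = 70 ksi.
t_e = 0.707 × 0.375 = 0.2651 in; A_we = 0.2651 × 5.5 = 1.458 in².
Directional factor: 1.0 + 0.5 sin^1.5(90°) = 1.5.
F_nw = 0.6 × 70 × 1.5 = 63 ksi.
φR_n = 0.75 × 63 × 1.458 = 68.9 kips.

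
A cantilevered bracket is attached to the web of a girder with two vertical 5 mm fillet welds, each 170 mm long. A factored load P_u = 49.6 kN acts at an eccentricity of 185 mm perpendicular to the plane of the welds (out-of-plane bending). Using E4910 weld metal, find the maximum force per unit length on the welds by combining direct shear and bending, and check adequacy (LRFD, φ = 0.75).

f_max ≈ 964 N/mm; NOT adequate

E49XX → F_EXX = 490 MPa.
L_w = 2 × 170 = 340 mm; section modulus (unit throat) S = 2 × L²/6 = 9633 mm².
Direct shear f_v = P/L_w = 49.6×10³/340 = 145.9 N/mm.
Moment M = P × e = 49.6×10³ × 185 = 9176000 N·mm; bending f_b = M/S = 952.5 N/mm.
f_max = √(f_v² + f_b²) = √(145.9² + 952.5²) = 963.6 N/mm.
φr_n = 0.75 × 0.6 × 490 × (0.707 × 5) = 779.5 N/mm → NOT adequate.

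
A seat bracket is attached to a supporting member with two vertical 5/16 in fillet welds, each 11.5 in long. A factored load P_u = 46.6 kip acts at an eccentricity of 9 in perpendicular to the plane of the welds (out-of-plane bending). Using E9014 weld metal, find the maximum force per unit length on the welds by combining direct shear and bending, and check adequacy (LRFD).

E90XX → F_EXX = 90 ksi.
L_w = 2 × 11.5 = 23 in; section modulus (unit throat) S = 2 × L²/6 = 44.08 in².
Direct shear f_v = P/L_w = 46.6/23 = 2.026 kip/in.
Moment M = P × e = 46.6 × 9 = 419.4 kip·in; bending f_b = M/S = 9.514 kip/in.
f_max = √(f_v² + f_b²) = √(2.026² + 9.514²) = 9.727 kip/in.
φr_n = 0.75 × 0.6 × 90 × (0.707 × 0.3125) = 8.948 kip/in → NOT adequate.

f_max ≈ 9.73 kip/in; NOT adequate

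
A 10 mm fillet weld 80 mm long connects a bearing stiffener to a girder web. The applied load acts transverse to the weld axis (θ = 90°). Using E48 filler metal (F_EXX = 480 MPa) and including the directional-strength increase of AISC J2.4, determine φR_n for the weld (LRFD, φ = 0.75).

φR_n ≈ 183 kN

t_e = 0.707 × 10 = 7.07 mm; A_we = 7.07 × 80 = 565.6 mm².
Directional factor: 1.0 + 0.5 sin^1.5(90°) = 1.5.
F_nw = 0.6 × 480 × 1.5 = 432 MPa.
φR_n = 0.75 × 432 × 565.6 × 10⁻³ = 183.3 kN.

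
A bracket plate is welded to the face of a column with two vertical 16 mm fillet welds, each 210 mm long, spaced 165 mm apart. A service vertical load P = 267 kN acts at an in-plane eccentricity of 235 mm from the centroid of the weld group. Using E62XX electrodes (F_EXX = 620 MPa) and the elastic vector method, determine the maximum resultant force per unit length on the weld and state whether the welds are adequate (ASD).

f_max ≈ 2350 N/mm; NOT adequate

Total weld length L_w = 420 mm. Treat welds as unit-width lines.
Polar moment about centroid: J = 2[d³/12 + d(b/2)²] = 2[210³/12 + 210×82.5²] = 4402000 mm³.
Direct shear f_v = P/L_w = 267×10³ / 420 = 635.7 N/mm (vertical).
Torsion M = P·e = 267×10³ × 235 = 62745000 N·mm.
Critical point at (x, y) = (82.5, 105) from centroid. f_tx = M·y/J = 1497 N/mm; f_ty = M·x/J = 1176 N/mm.
Resultant f_max = √[f_tx² + (f_v + f_ty)²] = √[1497² + (635.7 + 1176)²] = 2350 N/mm.
Capacity per unit length: r_n/Ω = (1/2.0) × 0.6 × 620 × (0.707 × 16) = 2104 N/mm.
2350 > 2104 → NOT adequate.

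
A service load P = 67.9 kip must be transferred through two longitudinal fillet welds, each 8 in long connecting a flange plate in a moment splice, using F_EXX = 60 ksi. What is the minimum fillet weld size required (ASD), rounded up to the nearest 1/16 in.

Total weld length L = 16 in.
Required throat t_e = P × Ω / (0.6 F_EXX × L) = 67.9 × 2.0 / (0.6 × 60 × 16) = 0.2358 in.
Required leg w = t_e / 0.707 = 0.3335 in → use 3/8 in.

w = 3/8 in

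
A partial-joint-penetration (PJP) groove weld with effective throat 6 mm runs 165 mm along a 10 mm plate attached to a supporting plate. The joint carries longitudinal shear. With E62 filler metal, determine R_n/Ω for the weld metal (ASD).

E62XX → F_EXX = 620 MPa.
Effective throat (given) t_e = 6 mm.
A_we = 6 × 165 = 990 mm².
F_nw = 0.6 F_EXX = 372 MPa.
R_n/Ω = (372 × 990) / 2.0 × 10⁻³ = 184.1 kN.

R_n/Ω ≈ 184 kN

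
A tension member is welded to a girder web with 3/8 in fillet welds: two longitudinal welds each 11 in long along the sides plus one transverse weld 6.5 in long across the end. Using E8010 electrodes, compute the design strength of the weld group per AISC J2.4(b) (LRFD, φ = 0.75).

φR_n ≈ 272 kips

E80XX → F_EXX = 80 ksi.
t_e = 0.707 × 0.375 = 0.2651 in.
R_nwl = 0.6 × 80 × 0.2651 × 22 = 280 kips (longitudinal, 2 welds).
R_nwt = 0.6 × 80 × 0.2651 × 6.5 = 82.72 kips (transverse, base value).
(i) R_nwl + R_nwt = 362.7 kips; (ii) 0.85 R_nwl + 1.5 R_nwt = 362.1 kips.
R_n = max = 362.7 kips [governs: (i)]; φR_n = 272 kips.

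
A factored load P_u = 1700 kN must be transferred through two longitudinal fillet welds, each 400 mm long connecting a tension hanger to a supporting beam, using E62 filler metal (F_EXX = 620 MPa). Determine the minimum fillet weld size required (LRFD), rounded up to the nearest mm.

w = 11 mm

Total weld length L = 800 mm.
Required throat t_e = P_u / (φ × 0.6 F_EXX × L) = 1700 / (0.75 × 0.6 × 620 × 800 × 10⁻³) = 7.616 mm.
Required leg w = t_e / 0.707 = 10.77 mm → use 11 mm.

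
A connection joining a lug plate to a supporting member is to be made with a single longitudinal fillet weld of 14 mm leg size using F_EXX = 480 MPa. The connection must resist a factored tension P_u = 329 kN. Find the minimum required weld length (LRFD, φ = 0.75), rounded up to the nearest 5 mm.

Throat t_e = 0.707 × 14 = 9.898 mm.
φr_n = 0.75 × 0.6 × 480 × 9.898 × 10⁻³ = 2.138 kN/mm.
L_req = P_u / φr_n = 329 / 2.138 = 153.9 mm total.
Round up → use L = 155 mm.

L = 155 mm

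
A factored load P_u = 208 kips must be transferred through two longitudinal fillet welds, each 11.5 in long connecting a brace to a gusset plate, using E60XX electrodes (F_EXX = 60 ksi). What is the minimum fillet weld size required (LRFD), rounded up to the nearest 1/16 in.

w = 1/2 in

Total weld length L = 23 in.
Required throat t_e = P_u / (φ × 0.6 F_EXX × L) = 208 / (0.75 × 0.6 × 60 × 23) = 0.3349 in.
Required leg w = t_e / 0.707 = 0.4738 in → use 1/2 in.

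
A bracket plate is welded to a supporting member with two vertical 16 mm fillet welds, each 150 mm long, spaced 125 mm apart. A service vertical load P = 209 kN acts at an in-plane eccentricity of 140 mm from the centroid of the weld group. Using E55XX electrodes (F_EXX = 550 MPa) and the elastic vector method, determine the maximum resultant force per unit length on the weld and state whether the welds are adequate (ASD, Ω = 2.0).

Total weld length L_w = 300 mm. Treat welds as unit-width lines.
Polar moment about centroid: J = 2[d³/12 + d(b/2)²] = 2[150³/12 + 150×62.5²] = 1734000 mm³.
Direct shear f_v = P/L_w = 209×10³ / 300 = 696.7 N/mm (vertical).
Torsion M = P·e = 209×10³ × 140 = 29260000 N·mm.
Critical point at (x, y) = (62.5, 75) from centroid. f_tx = M·y/J = 1265 N/mm; f_ty = M·x/J = 1054 N/mm.
Resultant f_max = √[f_tx² + (f_v + f_ty)²] = √[1265² + (696.7 + 1054)²] = 2160 N/mm.
Capacity per unit length: r_n/Ω = (1/2.0) × 0.6 × 550 × (0.707 × 16) = 1866 N/mm.
2160 > 1866 → NOT adequate.

f_max ≈ 2160 N/mm; NOT adequate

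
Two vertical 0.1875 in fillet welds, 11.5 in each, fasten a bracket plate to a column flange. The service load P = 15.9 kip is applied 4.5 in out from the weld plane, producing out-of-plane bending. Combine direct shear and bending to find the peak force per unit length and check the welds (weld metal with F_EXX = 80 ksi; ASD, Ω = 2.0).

f_max ≈ 1.76 kip/in; adequate

L_w = 2 × 11.5 = 23 in; section modulus (unit throat) S = 2 × L²/6 = 44.08 in².
Direct shear f_v = P/L_w = 15.9/23 = 0.6913 kip/in.
Moment M = P × e = 15.9 × 4.5 = 71.55 kip·in; bending f_b = M/S = 1.623 kip/in.
f_max = √(f_v² + f_b²) = √(0.6913² + 1.623²) = 1.764 kip/in.
r_n/Ω = (1/2.0) × 0.6 × 80 × (0.707 × 0.1875) = 3.181 kip/in → adequate.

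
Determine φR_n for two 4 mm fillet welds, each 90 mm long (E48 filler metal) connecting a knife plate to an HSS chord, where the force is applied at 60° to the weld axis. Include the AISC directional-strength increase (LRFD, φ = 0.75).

E48XX → F_EXX = 480 MPa.
t_e = 0.707 × 4 = 2.828 mm; A_we = 2.828 × 180 = 509 mm².
Directional factor: 1.0 + 0.5 sin^1.5(60°) = 1.403.
F_nw = 0.6 × 480 × 1.403 = 404.1 MPa.
φR_n = 0.75 × 404.1 × 509 × 10⁻³ = 154.3 kN.

φR_n ≈ 154 kN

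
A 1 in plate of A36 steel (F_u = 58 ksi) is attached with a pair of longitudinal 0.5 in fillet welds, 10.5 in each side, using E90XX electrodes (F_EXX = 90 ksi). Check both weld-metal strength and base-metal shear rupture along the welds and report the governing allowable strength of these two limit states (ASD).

t_e = 0.707 × 0.5 = 0.3535 in; L = 21 in.
Weld metal: R_n/Ω = (1/2.0) × 0.6 × 90 × 0.3535 × 21 = 200.4 kips.
Base metal (shear rupture): R_n/Ω = (1/2.0) × 0.6 × 58 × 1 × 21 = 365.4 kips.
Governing: weld metal.

R_n/Ω ≈ 200 kips (weld metal governs)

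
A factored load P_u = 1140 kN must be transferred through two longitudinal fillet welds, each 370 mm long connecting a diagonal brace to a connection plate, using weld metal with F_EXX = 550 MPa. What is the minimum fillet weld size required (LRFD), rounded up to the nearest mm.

w = 9 mm

Total weld length L = 740 mm.
Required throat t_e = P_u / (φ × 0.6 F_EXX × L) = 1140 / (0.75 × 0.6 × 550 × 740 × 10⁻³) = 6.224 mm.
Required leg w = t_e / 0.707 = 8.804 mm → use 9 mm.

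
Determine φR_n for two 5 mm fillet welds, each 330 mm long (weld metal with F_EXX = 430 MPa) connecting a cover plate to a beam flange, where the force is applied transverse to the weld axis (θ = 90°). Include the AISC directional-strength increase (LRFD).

φR_n ≈ 677 kN

t_e = 0.707 × 5 = 3.535 mm; A_we = 3.535 × 660 = 2333 mm².
Directional factor: 1.0 + 0.5 sin^1.5(90°) = 1.5.
F_nw = 0.6 × 430 × 1.5 = 387 MPa.
φR_n = 0.75 × 387 × 2333 × 10⁻³ = 677.2 kN.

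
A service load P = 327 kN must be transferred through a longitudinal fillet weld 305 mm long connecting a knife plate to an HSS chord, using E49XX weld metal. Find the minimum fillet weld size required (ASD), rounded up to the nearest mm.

w = 11 mm

E49XX → F_EXX = 490 MPa.
Total weld length L = 305 mm.
Required throat t_e = P × Ω / (0.6 F_EXX × L) = 327 × 2.0 / (0.6 × 490 × 305 × 10⁻³) = 7.293 mm.
Required leg w = t_e / 0.707 = 10.32 mm → use 11 mm.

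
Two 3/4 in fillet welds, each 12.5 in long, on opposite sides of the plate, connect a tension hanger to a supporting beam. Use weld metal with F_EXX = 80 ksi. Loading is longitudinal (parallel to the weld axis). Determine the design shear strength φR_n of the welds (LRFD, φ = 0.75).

φR_n ≈ 477 kips

Effective throat t_e = 0.707 × 0.75 = 0.5302 in.
Total length L = 25 in; A_we = 0.5302 × 25 = 13.26 in².
F_nw = 0.6 F_EXX = 0.6 × 80 = 48 ksi.
φR_n = 0.75 × 48 × 13.26 = 477.2 kips.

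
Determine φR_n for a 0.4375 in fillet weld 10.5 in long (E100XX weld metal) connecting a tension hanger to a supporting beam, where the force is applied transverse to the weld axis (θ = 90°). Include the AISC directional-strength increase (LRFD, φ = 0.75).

φR_n ≈ 219 kip

E100XX → F_EXX = 100 ksi.
t_e = 0.707 × 0.4375 = 0.3093 in; A_we = 0.3093 × 10.5 = 3.248 in².
Directional factor: 1.0 + 0.5 sin^1.5(90°) = 1.5.
F_nw = 0.6 × 100 × 1.5 = 90 ksi.
φR_n = 0.75 × 90 × 3.248 = 219.2 kip.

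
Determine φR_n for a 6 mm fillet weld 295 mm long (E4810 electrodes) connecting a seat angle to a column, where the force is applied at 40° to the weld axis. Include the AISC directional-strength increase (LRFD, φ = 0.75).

φR_n ≈ 340 kN

E48XX → F_EXX = 480 MPa.
t_e = 0.707 × 6 = 4.242 mm; A_we = 4.242 × 295 = 1251 mm².
Directional factor: 1.0 + 0.5 sin^1.5(40°) = 1.258.
F_nw = 0.6 × 480 × 1.258 = 362.2 MPa.
φR_n = 0.75 × 362.2 × 1251 × 10⁻³ = 339.9 kN.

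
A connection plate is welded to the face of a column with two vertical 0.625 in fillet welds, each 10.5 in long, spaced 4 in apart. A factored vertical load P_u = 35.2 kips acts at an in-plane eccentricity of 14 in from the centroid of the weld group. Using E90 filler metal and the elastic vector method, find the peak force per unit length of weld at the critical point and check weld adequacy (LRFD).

f_max ≈ 10.7 kip/in; adequate

E90XX → F_EXX = 90 ksi.
Total weld length L_w = 21 in. Treat welds as unit-width lines.
Polar moment about centroid: J = 2[d³/12 + d(b/2)²] = 2[10.5³/12 + 10.5×2²] = 276.9 in³.
Direct shear f_v = P/L_w = 35.2 / 21 = 1.676 kip/in (vertical).
Torsion M = P·e = 35.2 × 14 = 492.8 kip·in.
Critical point at (x, y) = (2, 5.25) from centroid. f_tx = M·y/J = 9.342 kip/in; f_ty = M·x/J = 3.559 kip/in.
Resultant f_max = √[f_tx² + (f_v + f_ty)²] = √[9.342² + (1.676 + 3.559)²] = 10.71 kip/in.
Capacity per unit length: φr_n = 0.75 × 0.6 × 90 × (0.707 × 0.625) = 17.9 kip/in.
10.71 ≤ 17.9 → adequate.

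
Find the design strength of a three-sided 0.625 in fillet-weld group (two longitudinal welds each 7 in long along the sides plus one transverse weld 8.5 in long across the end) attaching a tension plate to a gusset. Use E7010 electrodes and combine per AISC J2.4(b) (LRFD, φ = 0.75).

E70XX → F_EXX = 70 ksi.
t_e = 0.707 × 0.625 = 0.4419 in.
R_nwl = 0.6 × 70 × 0.4419 × 14 = 259.8 kips (longitudinal, 2 welds).
R_nwt = 0.6 × 70 × 0.4419 × 8.5 = 157.7 kips (transverse, base value).
(i) R_nwl + R_nwt = 417.6 kips; (ii) 0.85 R_nwl + 1.5 R_nwt = 457.5 kips.
R_n = max = 457.5 kips [governs: (ii)]; φR_n = 343.1 kips.

φR_n ≈ 343 kips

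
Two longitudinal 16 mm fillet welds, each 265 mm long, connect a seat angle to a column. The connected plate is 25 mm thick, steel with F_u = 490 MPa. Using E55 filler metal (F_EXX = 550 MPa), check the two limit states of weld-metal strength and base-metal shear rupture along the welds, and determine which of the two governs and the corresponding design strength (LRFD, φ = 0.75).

t_e = 0.707 × 16 = 11.31 mm; L = 530 mm.
Weld metal: φR_n = 0.75 × 0.6 × 550 × 11.31 × 530 × 10⁻³ = 1484 kN.
Base metal (shear rupture): φR_n = 0.75 × 0.6 × 490 × 25 × 530 × 10⁻³ = 2922 kN.
Governing: weld metal.

φR_n ≈ 1480 kN (weld metal governs)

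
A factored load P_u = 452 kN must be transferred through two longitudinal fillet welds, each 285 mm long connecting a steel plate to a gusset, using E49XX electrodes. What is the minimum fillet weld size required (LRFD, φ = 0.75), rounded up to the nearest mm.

w = 6 mm

E49XX → F_EXX = 490 MPa.
Total weld length L = 570 mm.
Required throat t_e = P_u / (φ × 0.6 F_EXX × L) = 452 / (0.75 × 0.6 × 490 × 570 × 10⁻³) = 3.596 mm.
Required leg w = t_e / 0.707 = 5.087 mm → use 6 mm.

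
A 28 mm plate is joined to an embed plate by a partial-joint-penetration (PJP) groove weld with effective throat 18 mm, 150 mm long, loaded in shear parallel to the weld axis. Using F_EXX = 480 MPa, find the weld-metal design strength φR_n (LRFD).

Effective throat (given) t_e = 18 mm.
A_we = 18 × 150 = 2700 mm².
F_nw = 0.6 F_EXX = 288 MPa.
φR_n = 0.75 × 288 × 2700 × 10⁻³ = 583.2 kN.

φR_n ≈ 583 kN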